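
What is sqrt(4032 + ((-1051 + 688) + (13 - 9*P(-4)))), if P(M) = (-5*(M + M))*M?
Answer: sqrt(5122) ≈ 71.568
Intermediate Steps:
P(M) = -10*M**2 (P(M) = (-10*M)*M = -10*M**2)
sqrt(4032 + ((-1051 + 688) + (13 - 9*P(-4)))) = sqrt(4032 + ((-1051 + 688) + (13 - (-90)*(-4)**2))) = sqrt(4032 + (-363 + (13 - (-90)*16))) = sqrt(4032 + (-363 + (13 - 9*(-160)))) = sqrt(4032 + (-363 + (13 + 1440))) = sqrt(4032 + (-363 + 1453)) = sqrt(4032 + 1090) = sqrt(5122)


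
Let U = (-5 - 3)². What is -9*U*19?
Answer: -10944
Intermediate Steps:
U = 64 (U = (-8)² = 64)
-9*U*19 = -9*64*19 = -576*19 = -10944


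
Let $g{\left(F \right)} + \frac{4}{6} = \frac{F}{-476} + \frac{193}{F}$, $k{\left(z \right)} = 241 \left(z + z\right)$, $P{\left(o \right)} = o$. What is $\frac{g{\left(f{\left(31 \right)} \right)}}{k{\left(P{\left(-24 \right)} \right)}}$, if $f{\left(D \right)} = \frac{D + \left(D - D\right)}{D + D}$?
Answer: $- \frac{1100509}{33038208} \approx -0.03331$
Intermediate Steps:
$f{\left(D \right)} = \frac{1}{2}$ ($f{\left(D \right)} = \frac{D + 0}{2 D} = D \frac{1}{2 D} = \frac{1}{2}$)
$k{\left(z \right)} = 482 z$ ($k{\left(z \right)} = 241 \cdot 2 z = 482 z$)
$g{\left(F \right)} = - \frac{2}{3} + \frac{193}{F} - \frac{F}{476}$ ($g{\left(F \right)} = - \frac{2}{3} + \left(\frac{F}{-476} + \frac{193}{F}\right) = - \frac{2}{3} + \left(F \left(- \frac{1}{476}\right) + \frac{193}{F}\right) = - \frac{2}{3} - \left(- \frac{193}{F} + \frac{F}{476}\right) = - \frac{2}{3} + \frac{193}{F} - \frac{F}{476}$)
$\frac{g{\left(f{\left(31 \right)} \right)}}{k{\left(P{\left(-24 \right)} \right)}} = \frac{- \frac{2}{3} + 193 \frac{1}{\frac{1}{2}} - \frac{1}{952}}{482 \left(-24\right)} = \frac{- \frac{2}{3} + 193 \cdot 2 - \frac{1}{952}}{-11568} = \left(- \frac{2}{3} + 386 - \frac{1}{952}\right) \left(- \frac{1}{11568}\right) = \frac{1100509}{2856} \left(- \frac{1}{11568}\right) = - \frac{1100509}{33038208}$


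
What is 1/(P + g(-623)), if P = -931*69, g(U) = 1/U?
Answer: -623/40020898 ≈ -1.5567e-5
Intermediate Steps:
P = -64239
1/(P + g(-623)) = 1/(-64239 + 1/(-623)) = 1/(-64239 - 1/623) = 1/(-40020898/623) = -623/40020898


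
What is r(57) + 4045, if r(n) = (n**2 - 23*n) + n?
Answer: 6040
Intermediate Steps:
r(n) = n**2 - 22*n
r(57) + 4045 = 57*(-22 + 57) + 4045 = 57*35 + 4045 = 1995 + 4045 = 6040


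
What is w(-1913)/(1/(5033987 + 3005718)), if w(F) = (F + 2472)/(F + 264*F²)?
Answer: 4494195095/966124303 ≈ 4.6518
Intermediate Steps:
w(F) = (2472 + F)/(F + 264*F²)
w(-1913)/(1/(5033987 + 3005718)) = ((2472 - 1913)/((-1913)*(1 + 264*(-1913))))/(1/(5033987 + 3005718)) = (-1/1913*559/(1 - 505032))/(1/8039705) = (-1/1913*559/(-505031))/(1/8039705) = -1/1913*(-1/505031)*559*8039705 = (559/966124303)*8039705 = 4494195095/966124303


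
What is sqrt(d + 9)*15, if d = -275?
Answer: 15*I*sqrt(266) ≈ 244.64*I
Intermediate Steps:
sqrt(d + 9)*15 = sqrt(-275 + 9)*15 = sqrt(-266)*15 = (I*sqrt(266))*15 = 15*I*sqrt(266)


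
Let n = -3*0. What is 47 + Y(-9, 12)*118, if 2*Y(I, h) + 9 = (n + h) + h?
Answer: 932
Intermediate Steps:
n = 0
Y(I, h) = -9/2 + h (Y(I, h) = -9/2 + ((0 + h) + h)/2 = -9/2 + (h + h)/2 = -9/2 + (2*h)/2 = -9/2 + h)
47 + Y(-9, 12)*118 = 47 + (-9/2 + 12)*118 = 47 + (15/2)*118 = 47 + 885 = 932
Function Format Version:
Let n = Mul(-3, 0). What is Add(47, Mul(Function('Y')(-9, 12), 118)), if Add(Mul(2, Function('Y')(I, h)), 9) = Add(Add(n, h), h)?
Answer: 932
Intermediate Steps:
n = 0
Function('Y')(I, h) = Add(Rational(-9, 2), h) (Function('Y')(I, h) = Add(Rational(-9, 2), Mul(Rational(1, 2), Add(Add(0, h), h))) = Add(Rational(-9, 2), Mul(Rational(1, 2), Add(h, h))) = Add(Rational(-9, 2), Mul(Rational(1, 2), Mul(2, h))) = Add(Rational(-9, 2), h))
Add(47, Mul(Function('Y')(-9, 12), 118)) = Add(47, Mul(Add(Rational(-9, 2), 12), 118)) = Add(47, Mul(Rational(15, 2), 118)) = Add(47, 885) = 932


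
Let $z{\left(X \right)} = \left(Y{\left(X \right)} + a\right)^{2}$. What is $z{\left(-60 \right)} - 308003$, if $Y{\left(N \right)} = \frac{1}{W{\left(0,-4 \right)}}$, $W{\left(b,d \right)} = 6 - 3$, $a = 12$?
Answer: $- \frac{2770658}{9} \approx -3.0785 \cdot 10^{5}$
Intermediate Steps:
$W{\left(b,d \right)} = 3$ ($W{\left(b,d \right)} = 6 - 3 = 3$)
$Y{\left(N \right)} = \frac{1}{3}$
$z{\left(X \right)} = \frac{1369}{9}$ ($z{\left(X \right)} = \left(\frac{1}{3} + 12\right)^{2} = \left(\frac{37}{3}\right)^{2} = \frac{1369}{9}$)
$z{\left(-60 \right)} - 308003 = \frac{1369}{9} - 308003 = - \frac{2770658}{9}$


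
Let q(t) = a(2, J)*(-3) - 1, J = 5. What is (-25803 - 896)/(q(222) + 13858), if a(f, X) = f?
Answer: -26699/13851 ≈ -1.9276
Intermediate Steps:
q(t) = -7 (q(t) = 2*(-3) - 1 = -6 - 1 = -7)
(-25803 - 896)/(q(222) + 13858) = (-25803 - 896)/(-7 + 13858) = -26699/13851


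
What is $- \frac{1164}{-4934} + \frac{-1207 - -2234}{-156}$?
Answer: $- \frac{187909}{29604} \approx -6.3474$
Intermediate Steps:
$- \frac{1164}{-4934} + \frac{-1207 - -2234}{-156} = \left(-1164\right) \left(- \frac{1}{4934}\right) + \left(-1207 + 2234\right) \left(- \frac{1}{156}\right) = \frac{582}{2467} + 1027 \left(- \frac{1}{156}\right) = \frac{582}{2467} - \frac{79}{12} = - \frac{187909}{29604}$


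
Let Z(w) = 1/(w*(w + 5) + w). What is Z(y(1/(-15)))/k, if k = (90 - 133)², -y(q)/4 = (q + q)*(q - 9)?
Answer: -50625/527068544 ≈ -9.6050e-5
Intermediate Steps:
y(q) = -8*q*(-9 + q) (y(q) = -4*(q + q)*(q - 9) = -4*2*q*(-9 + q) = -8*q*(-9 + q))
k = 1849 (k = (-43)² = 1849)
Z(w) = 1/(w + w*(5 + w)) (Z(w) = 1/(w*(5 + w) + w) = 1/(w + w*(5 + w)))
Z(y(1/(-15)))/k = (1/(((8*(9 - 1/(-15))/(-15)))*(6 + 8*(9 - 1/(-15))/(-15))))/1849 = (1/(((8*(-1/15)*(9 - 1*(-1/15))))*(6 + 8*(-1/15)*(9 - 1*(-1/15)))))*(1/1849) = (1/(((8*(-1/15)*(9 + 1/15)))*(6 + 8*(-1/15)*(9 + 1/15))))*(1/1849) = (1/(((8*(-1/15)*(136/15)))*(6 + 8*(-1/15)*(136/15))))*(1/1849) = (1/((-1088/225)*(6 - 1088/225)))*(1/1849) = -225/(1088*262/225)*(1/1849) = -225/1088*225/262*(1/1849) = -50625/285056*1/1849 = -50625/527068544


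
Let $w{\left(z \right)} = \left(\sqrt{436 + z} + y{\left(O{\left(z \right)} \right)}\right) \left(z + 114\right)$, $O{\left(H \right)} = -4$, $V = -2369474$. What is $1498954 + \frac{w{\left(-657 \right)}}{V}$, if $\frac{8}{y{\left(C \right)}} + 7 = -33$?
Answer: $\frac{17758662650437}{11847370} + \frac{543 i \sqrt{221}}{2369474} \approx 1.499 \cdot 10^{6} + 0.0034068 i$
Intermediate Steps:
$y{\left(C \right)} = - \frac{1}{5}$ ($y{\left(C \right)} = \frac{8}{-7 - 33} = \frac{8}{-40} = 8 \left(- \frac{1}{40}\right) = - \frac{1}{5}$)
$w{\left(z \right)} = \left(114 + z\right) \left(- \frac{1}{5} + \sqrt{436 + z}\right)$ ($w{\left(z \right)} = \left(\sqrt{436 + z} - \frac{1}{5}\right) \left(z + 114\right) = \left(- \frac{1}{5} + \sqrt{436 + z}\right) \left(114 + z\right) = \left(114 + z\right) \left(- \frac{1}{5} + \sqrt{436 + z}\right)$)
$1498954 + \frac{w{\left(-657 \right)}}{V} = 1498954 + \frac{- \frac{114}{5} + 114 \sqrt{436 - 657} - - \frac{657}{5} - 657 \sqrt{436 - 657}}{-2369474} = 1498954 + \left(- \frac{114}{5} + 114 \sqrt{-221} + \frac{657}{5} - 657 \sqrt{-221}\right) \left(- \frac{1}{2369474}\right) = 1498954 + \left(- \frac{114}{5} + 114 i \sqrt{221} + \frac{657}{5} - 657 i \sqrt{221}\right) \left(- \frac{1}{2369474}\right) = 1498954 + \left(\frac{543}{5} - 543 i \sqrt{221}\right) \left(- \frac{1}{2369474}\right) = 1498954 - \left(\frac{543}{11847370} - \frac{543 i \sqrt{221}}{2369474}\right) = \frac{17758662650437}{11847370} + \frac{543 i \sqrt{221}}{2369474}$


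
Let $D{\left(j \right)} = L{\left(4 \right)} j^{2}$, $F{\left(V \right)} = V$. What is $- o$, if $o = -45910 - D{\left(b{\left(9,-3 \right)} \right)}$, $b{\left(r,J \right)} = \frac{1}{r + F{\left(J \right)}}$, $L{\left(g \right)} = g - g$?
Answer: $45910$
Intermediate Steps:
$L{\left(g \right)} = 0$
$b{\left(r,J \right)} = \frac{1}{J + r}$ ($b{\left(r,J \right)} = \frac{1}{r + J} = \frac{1}{J + r}$)
$D{\left(j \right)} = 0$ ($D{\left(j \right)} = 0 j^{2} = 0$)
$o = -45910$ ($o = -45910 - 0 = -45910 + 0 = -45910$)
$- o = \left(-1\right) \left(-45910\right) = 45910$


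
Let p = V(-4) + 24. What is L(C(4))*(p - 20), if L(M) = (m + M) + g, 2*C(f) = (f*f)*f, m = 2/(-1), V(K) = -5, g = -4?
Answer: -26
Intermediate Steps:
m = -2 (m = 2*(-1) = -2)
C(f) = f³/2 (C(f) = ((f*f)*f)/2 = (f²*f)/2 = f³/2)
L(M) = -6 + M (L(M) = (-2 + M) - 4 = -6 + M)
p = 19 (p = -5 + 24 = 19)
L(C(4))*(p - 20) = (-6 + (½)*4³)*(19 - 20) = (-6 + (½)*64)*(-1) = (-6 + 32)*(-1) = 26*(-1) = -26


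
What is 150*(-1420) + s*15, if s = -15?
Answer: -213225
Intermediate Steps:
150*(-1420) + s*15 = 150*(-1420) - 15*15 = -213000 - 225 = -213225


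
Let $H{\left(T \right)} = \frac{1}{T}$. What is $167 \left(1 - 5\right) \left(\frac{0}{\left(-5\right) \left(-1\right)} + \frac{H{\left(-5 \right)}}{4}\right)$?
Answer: $\frac{167}{5} \approx 33.4$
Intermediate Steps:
$167 \left(1 - 5\right) \left(\frac{0}{\left(-5\right) \left(-1\right)} + \frac{H{\left(-5 \right)}}{4}\right) = 167 \left(1 - 5\right) \left(\frac{0}{\left(-5\right) \left(-1\right)} + \frac{1}{\left(-5\right) 4}\right) = 167 \left(- 4 \left(\frac{0}{5} - \frac{1}{20}\right)\right) = 167 \left(- 4 \left(0 \cdot \frac{1}{5} - \frac{1}{20}\right)\right) = 167 \left(- 4 \left(0 - \frac{1}{20}\right)\right) = 167 \left(\left(-4\right) \left(- \frac{1}{20}\right)\right) = 167 \cdot \frac{1}{5} = \frac{167}{5}$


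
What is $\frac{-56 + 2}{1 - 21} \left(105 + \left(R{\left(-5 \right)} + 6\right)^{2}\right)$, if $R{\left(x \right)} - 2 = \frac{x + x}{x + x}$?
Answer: $\frac{2511}{5} \approx 502.2$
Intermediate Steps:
$R{\left(x \right)} = 3$ ($R{\left(x \right)} = 2 + \frac{x + x}{x + x} = 2 + \frac{2 x}{2 x} = 2 + 2 x \frac{1}{2 x} = 2 + 1 = 3$)
$\frac{-56 + 2}{1 - 21} \left(105 + \left(R{\left(-5 \right)} + 6\right)^{2}\right) = \frac{-56 + 2}{1 - 21} \left(105 + \left(3 + 6\right)^{2}\right) = - \frac{54}{-20} \left(105 + 9^{2}\right) = \left(-54\right) \left(- \frac{1}{20}\right) \left(105 + 81\right) = \frac{27}{10} \cdot 186 = \frac{2511}{5}$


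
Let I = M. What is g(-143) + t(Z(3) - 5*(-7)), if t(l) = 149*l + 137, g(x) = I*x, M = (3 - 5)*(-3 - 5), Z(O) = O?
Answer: 3511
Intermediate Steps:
M = 16 (M = -2*(-8) = 16)
I = 16
g(x) = 16*x
t(l) = 137 + 149*l
g(-143) + t(Z(3) - 5*(-7)) = 16*(-143) + (137 + 149*(3 - 5*(-7))) = -2288 + (137 + 149*(3 + 35)) = -2288 + (137 + 149*38) = -2288 + (137 + 5662) = -2288 + 5799 = 3511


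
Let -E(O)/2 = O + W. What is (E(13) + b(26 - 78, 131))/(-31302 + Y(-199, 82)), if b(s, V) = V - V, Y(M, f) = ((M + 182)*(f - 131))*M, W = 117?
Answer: 260/197069 ≈ 0.0013193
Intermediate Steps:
Y(M, f) = M*(-131 + f)*(182 + M) (Y(M, f) = ((182 + M)*(-131 + f))*M = ((-131 + f)*(182 + M))*M = M*(-131 + f)*(182 + M))
E(O) = -234 - 2*O (E(O) = -2*(O + 117) = -2*(117 + O) = -234 - 2*O)
b(s, V) = 0
(E(13) + b(26 - 78, 131))/(-31302 + Y(-199, 82)) = ((-234 - 2*13) + 0)/(-31302 - 199*(-23842 - 131*(-199) + 182*82 - 199*82)) = ((-234 - 26) + 0)/(-31302 - 199*(-23842 + 26069 + 14924 - 16318)) = (-260 + 0)/(-31302 - 199*833) = -260/(-31302 - 165767) = -260/(-197069) = -260*(-1/197069) = 260/197069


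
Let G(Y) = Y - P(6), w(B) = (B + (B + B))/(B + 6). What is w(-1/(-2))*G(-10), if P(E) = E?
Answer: -48/13 ≈ -3.6923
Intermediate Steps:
w(B) = 3*B/(6 + B) (w(B) = (B + 2*B)/(6 + B) = (3*B)/(6 + B) = 3*B/(6 + B))
G(Y) = -6 + Y (G(Y) = Y - 1*6 = Y - 6 = -6 + Y)
w(-1/(-2))*G(-10) = (3*(-1/(-2))/(6 - 1/(-2)))*(-6 - 10) = (3*(-1*(-1/2))/(6 - 1*(-1/2)))*(-16) = (3*(1/2)/(6 + 1/2))*(-16) = (3*(1/2)/(13/2))*(-16) = (3*(1/2)*(2/13))*(-16) = (3/13)*(-16) = -48/13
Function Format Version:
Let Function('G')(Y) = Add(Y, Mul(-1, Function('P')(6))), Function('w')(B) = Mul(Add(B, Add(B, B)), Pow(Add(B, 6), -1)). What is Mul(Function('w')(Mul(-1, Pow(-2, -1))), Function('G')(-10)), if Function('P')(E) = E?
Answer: Rational(-48, 13) ≈ -3.6923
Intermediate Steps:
Function('w')(B) = Mul(3, B, Pow(Add(6, B), -1)) (Function('w')(B) = Mul(Add(B, Mul(2, B)), Pow(Add(6, B), -1)) = Mul(Mul(3, B), Pow(Add(6, B), -1)) = Mul(3, B, Pow(Add(6, B), -1)))
Function('G')(Y) = Add(-6, Y) (Function('G')(Y) = Add(Y, Mul(-1, 6)) = Add(Y, -6) = Add(-6, Y))
Mul(Function('w')(Mul(-1, Pow(-2, -1))), Function('G')(-10)) = Mul(Mul(3, Mul(-1, Pow(-2, -1)), Pow(Add(6, Mul(-1, Pow(-2, -1))), -1)), Add(-6, -10)) = Mul(Mul(3, Mul(-1, Rational(-1, 2)), Pow(Add(6, Mul(-1, Rational(-1, 2))), -1)), -16) = Mul(Mul(3, Rational(1, 2), Pow(Add(6, Rational(1, 2)), -1)), -16) = Mul(Mul(3, Rational(1, 2), Pow(Rational(13, 2), -1)), -16) = Mul(Mul(3, Rational(1, 2), Rational(2, 13)), -16) = Mul(Rational(3, 13), -16) = Rational(-48, 13)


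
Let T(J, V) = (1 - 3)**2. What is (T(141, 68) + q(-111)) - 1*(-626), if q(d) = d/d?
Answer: 631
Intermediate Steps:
q(d) = 1
T(J, V) = 4 (T(J, V) = (-2)**2 = 4)
(T(141, 68) + q(-111)) - 1*(-626) = (4 + 1) - 1*(-626) = 5 + 626 = 631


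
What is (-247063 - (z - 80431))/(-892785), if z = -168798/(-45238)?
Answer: 1256377869/6731301305 ≈ 0.18665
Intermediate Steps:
z = 84399/22619 (z = -168798*(-1/45238) = 84399/22619 ≈ 3.7313)
(-247063 - (z - 80431))/(-892785) = (-247063 - (84399/22619 - 80431))/(-892785) = (-247063 - 1*(-1819184390/22619))*(-1/892785) = (-247063 + 1819184390/22619)*(-1/892785) = -3769133607/22619*(-1/892785) = 1256377869/6731301305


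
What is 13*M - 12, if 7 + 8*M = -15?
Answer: -191/4 ≈ -47.750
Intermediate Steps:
M = -11/4 (M = -7/8 + (1/8)*(-15) = -7/8 - 15/8 = -11/4 ≈ -2.7500)
13*M - 12 = 13*(-11/4) - 12 = -143/4 - 12 = -191/4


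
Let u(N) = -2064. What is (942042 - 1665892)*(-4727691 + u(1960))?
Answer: 3423633156750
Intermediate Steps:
(942042 - 1665892)*(-4727691 + u(1960)) = (942042 - 1665892)*(-4727691 - 2064) = -723850*(-4729755) = 3423633156750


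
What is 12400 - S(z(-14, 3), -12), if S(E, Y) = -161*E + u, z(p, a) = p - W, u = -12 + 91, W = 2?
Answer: 9745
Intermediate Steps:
u = 79
z(p, a) = -2 + p (z(p, a) = p - 1*2 = p - 2 = -2 + p)
S(E, Y) = 79 - 161*E (S(E, Y) = -161*E + 79 = 79 - 161*E)
12400 - S(z(-14, 3), -12) = 12400 - (79 - 161*(-2 - 14)) = 12400 - (79 - 161*(-16)) = 12400 - (79 + 2576) = 12400 - 1*2655 = 12400 - 2655 = 9745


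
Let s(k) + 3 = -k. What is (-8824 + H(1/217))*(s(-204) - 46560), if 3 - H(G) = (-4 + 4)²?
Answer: 408932739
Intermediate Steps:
s(k) = -3 - k
H(G) = 3 (H(G) = 3 - (-4 + 4)² = 3 - 1*0² = 3 - 1*0 = 3 + 0 = 3)
(-8824 + H(1/217))*(s(-204) - 46560) = (-8824 + 3)*((-3 - 1*(-204)) - 46560) = -8821*((-3 + 204) - 46560) = -8821*(201 - 46560) = -8821*(-46359) = 408932739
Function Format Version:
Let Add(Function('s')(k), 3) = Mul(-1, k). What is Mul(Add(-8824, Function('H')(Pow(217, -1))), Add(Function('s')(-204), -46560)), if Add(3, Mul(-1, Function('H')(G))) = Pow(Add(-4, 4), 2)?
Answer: 408932739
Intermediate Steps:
Function('s')(k) = Add(-3, Mul(-1, k))
Function('H')(G) = 3 (Function('H')(G) = Add(3, Mul(-1, Pow(Add(-4, 4), 2))) = Add(3, Mul(-1, Pow(0, 2))) = Add(3, Mul(-1, 0)) = Add(3, 0) = 3)
Mul(Add(-8824, Function('H')(Pow(217, -1))), Add(Function('s')(-204), -46560)) = Mul(Add(-8824, 3), Add(Add(-3, Mul(-1, -204)), -46560)) = Mul(-8821, Add(Add(-3, 204), -46560)) = Mul(-8821, Add(201, -46560)) = Mul(-8821, -46359) = 408932739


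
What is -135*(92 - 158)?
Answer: 8910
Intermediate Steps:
-135*(92 - 158) = -135*(-66) = 8910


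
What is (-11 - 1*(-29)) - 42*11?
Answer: -444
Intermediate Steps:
(-11 - 1*(-29)) - 42*11 = (-11 + 29) - 462 = 18 - 462 = -444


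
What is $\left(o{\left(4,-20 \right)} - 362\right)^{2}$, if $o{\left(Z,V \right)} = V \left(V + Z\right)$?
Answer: $1764$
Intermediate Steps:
$\left(o{\left(4,-20 \right)} - 362\right)^{2} = \left(- 20 \left(-20 + 4\right) - 362\right)^{2} = \left(\left(-20\right) \left(-16\right) - 362\right)^{2} = \left(320 - 362\right)^{2} = \left(-42\right)^{2} = 1764$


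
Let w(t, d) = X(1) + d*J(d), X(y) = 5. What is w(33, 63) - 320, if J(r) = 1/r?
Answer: -314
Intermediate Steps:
J(r) = 1/r
w(t, d) = 6 (w(t, d) = 5 + d/d = 5 + 1 = 6)
w(33, 63) - 320 = 6 - 320 = -314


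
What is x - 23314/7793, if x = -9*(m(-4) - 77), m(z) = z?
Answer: 5657783/7793 ≈ 726.01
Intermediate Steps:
x = 729 (x = -9*(-4 - 77) = -9*(-81) = 729)
x - 23314/7793 = 729 - 23314/7793 = 5657783/7793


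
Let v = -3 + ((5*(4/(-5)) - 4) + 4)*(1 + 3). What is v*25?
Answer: -475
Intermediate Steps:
v = -19 (v = -3 + ((5*(4*(-⅕)) - 4) + 4)*4 = -3 + ((5*(-⅘) - 4) + 4)*4 = -3 + ((-4 - 4) + 4)*4 = -3 + (-8 + 4)*4 = -3 - 4*4 = -3 - 16 = -19)
v*25 = -19*25 = -475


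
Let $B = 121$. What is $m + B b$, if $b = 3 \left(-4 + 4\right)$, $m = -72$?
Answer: $-72$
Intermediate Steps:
$b = 0$ ($b = 3 \cdot 0 = 0$)
$m + B b = -72 + 121 \cdot 0 = -72 + 0 = -72$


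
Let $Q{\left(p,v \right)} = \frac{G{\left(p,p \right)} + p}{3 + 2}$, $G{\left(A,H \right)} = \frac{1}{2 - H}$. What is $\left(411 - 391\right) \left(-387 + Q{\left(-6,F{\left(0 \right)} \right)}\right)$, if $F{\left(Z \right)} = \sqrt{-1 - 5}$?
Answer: $- \frac{15527}{2} \approx -7763.5$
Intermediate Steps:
$F{\left(Z \right)} = i \sqrt{6}$ ($F{\left(Z \right)} = \sqrt{-6} = i \sqrt{6}$)
$Q{\left(p,v \right)} = - \frac{1}{5 \left(-2 + p\right)} + \frac{p}{5}$ ($Q{\left(p,v \right)} = \frac{- \frac{1}{-2 + p} + p}{3 + 2} = \frac{p - \frac{1}{-2 + p}}{5} = \left(p - \frac{1}{-2 + p}\right) \frac{1}{5} = - \frac{1}{5 \left(-2 + p\right)} + \frac{p}{5}$)
$\left(411 - 391\right) \left(-387 + Q{\left(-6,F{\left(0 \right)} \right)}\right) = \left(411 - 391\right) \left(-387 + \frac{-1 - 6 \left(-2 - 6\right)}{5 \left(-2 - 6\right)}\right) = 20 \left(-387 + \frac{-1 - -48}{5 \left(-8\right)}\right) = 20 \left(-387 + \frac{1}{5} \left(- \frac{1}{8}\right) \left(-1 + 48\right)\right) = 20 \left(-387 + \frac{1}{5} \left(- \frac{1}{8}\right) 47\right) = 20 \left(-387 - \frac{47}{40}\right) = 20 \left(- \frac{15527}{40}\right) = - \frac{15527}{2}$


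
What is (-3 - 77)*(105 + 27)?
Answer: -10560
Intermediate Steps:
(-3 - 77)*(105 + 27) = -80*132 = -10560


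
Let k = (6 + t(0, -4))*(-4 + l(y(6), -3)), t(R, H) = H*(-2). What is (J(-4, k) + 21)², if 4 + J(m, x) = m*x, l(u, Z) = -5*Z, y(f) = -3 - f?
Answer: 358801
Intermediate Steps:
t(R, H) = -2*H
k = 154 (k = (6 - 2*(-4))*(-4 - 5*(-3)) = (6 + 8)*(-4 + 15) = 14*11 = 154)
J(m, x) = -4 + m*x
(J(-4, k) + 21)² = ((-4 - 4*154) + 21)² = ((-4 - 616) + 21)² = (-620 + 21)² = (-599)² = 358801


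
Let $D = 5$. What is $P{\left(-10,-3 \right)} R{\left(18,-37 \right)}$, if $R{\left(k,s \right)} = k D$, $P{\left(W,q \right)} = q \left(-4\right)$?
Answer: $1080$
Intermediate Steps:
$P{\left(W,q \right)} = - 4 q$
$R{\left(k,s \right)} = 5 k$ ($R{\left(k,s \right)} = k 5 = 5 k$)
$P{\left(-10,-3 \right)} R{\left(18,-37 \right)} = \left(-4\right) \left(-3\right) 5 \cdot 18 = 12 \cdot 90 = 1080$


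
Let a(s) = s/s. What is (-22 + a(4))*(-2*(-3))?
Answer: -126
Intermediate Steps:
a(s) = 1
(-22 + a(4))*(-2*(-3)) = (-22 + 1)*(-2*(-3)) = -21*6 = -126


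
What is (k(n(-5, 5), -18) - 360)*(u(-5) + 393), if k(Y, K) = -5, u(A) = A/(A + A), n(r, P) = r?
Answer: -287255/2 ≈ -1.4363e+5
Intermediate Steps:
u(A) = 1/2 (u(A) = A/((2*A)) = A*(1/(2*A)) = 1/2)
(k(n(-5, 5), -18) - 360)*(u(-5) + 393) = (-5 - 360)*(1/2 + 393) = -365*787/2 = -287255/2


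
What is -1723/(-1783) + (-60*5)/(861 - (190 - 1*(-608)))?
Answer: -142117/37443 ≈ -3.7956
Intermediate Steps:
-1723/(-1783) + (-60*5)/(861 - (190 - 1*(-608))) = -1723*(-1/1783) - 300/(861 - (190 + 608)) = 1723/1783 - 300/(861 - 1*798) = 1723/1783 - 300/(861 - 798) = 1723/1783 - 300/63 = 1723/1783 - 300*1/63 = 1723/1783 - 100/21 = -142117/37443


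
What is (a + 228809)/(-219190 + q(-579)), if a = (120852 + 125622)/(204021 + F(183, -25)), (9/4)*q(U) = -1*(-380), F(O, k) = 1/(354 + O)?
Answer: -11280726538398/10798107660041 ≈ -1.0447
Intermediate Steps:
q(U) = 1520/9 (q(U) = 4*(-1*(-380))/9 = (4/9)*380 = 1520/9)
a = 66178269/54779639 (a = (120852 + 125622)/(204021 + 1/(354 + 183)) = 246474/(204021 + 1/537) = 246474/(109559278/537) = 246474*(537/109559278) = 66178269/54779639 ≈ 1.2081)
(a + 228809)/(-219190 + q(-579)) = (66178269/54779639 + 228809)/(-219190 + 1520/9) = 12534140598220/(54779639*(-1971190/9)) = (12534140598220/54779639)*(-9/1971190) = -11280726538398/10798107660041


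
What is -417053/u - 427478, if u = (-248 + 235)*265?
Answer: -113249589/265 ≈ -4.2736e+5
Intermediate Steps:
u = -3445 (u = -13*265 = -3445)
-417053/u - 427478 = -417053/(-3445) - 427478 = -417053*(-1/3445) - 427478 = 32081/265 - 427478 = -113249589/265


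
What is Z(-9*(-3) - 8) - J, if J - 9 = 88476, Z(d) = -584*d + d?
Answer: -99562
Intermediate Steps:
Z(d) = -583*d
J = 88485 (J = 9 + 88476 = 88485)
Z(-9*(-3) - 8) - J = -583*(-9*(-3) - 8) - 1*88485 = -583*(27 - 8) - 88485 = -583*19 - 88485 = -11077 - 88485 = -99562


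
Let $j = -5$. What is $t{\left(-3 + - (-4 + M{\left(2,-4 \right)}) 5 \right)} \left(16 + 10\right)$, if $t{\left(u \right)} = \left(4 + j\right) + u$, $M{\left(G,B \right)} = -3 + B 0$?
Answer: $806$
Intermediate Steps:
$M{\left(G,B \right)} = -3$ ($M{\left(G,B \right)} = -3 + 0 = -3$)
$t{\left(u \right)} = -1 + u$ ($t{\left(u \right)} = \left(4 - 5\right) + u = -1 + u$)
$t{\left(-3 + - (-4 + M{\left(2,-4 \right)}) 5 \right)} \left(16 + 10\right) = \left(-1 - \left(3 - - (-4 - 3) 5\right)\right) \left(16 + 10\right) = \left(-1 - \left(3 - \left(-1\right) \left(-7\right) 5\right)\right) 26 = \left(-1 + \left(-3 + 7 \cdot 5\right)\right) 26 = \left(-1 + \left(-3 + 35\right)\right) 26 = \left(-1 + 32\right) 26 = 31 \cdot 26 = 806$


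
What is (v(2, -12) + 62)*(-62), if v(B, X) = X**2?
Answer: -12772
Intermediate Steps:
(v(2, -12) + 62)*(-62) = ((-12)**2 + 62)*(-62) = (144 + 62)*(-62) = 206*(-62) = -12772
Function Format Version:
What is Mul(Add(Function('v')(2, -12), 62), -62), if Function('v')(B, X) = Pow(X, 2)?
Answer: -12772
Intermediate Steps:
Mul(Add(Function('v')(2, -12), 62), -62) = Mul(Add(Pow(-12, 2), 62), -62) = Mul(Add(144, 62), -62) = Mul(206, -62) = -12772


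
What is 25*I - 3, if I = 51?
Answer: 1272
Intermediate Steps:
25*I - 3 = 25*51 - 3 = 1275 - 3 = 1272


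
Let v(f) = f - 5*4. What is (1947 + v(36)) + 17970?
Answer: 19933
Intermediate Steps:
v(f) = -20 + f (v(f) = f - 20 = -20 + f)
(1947 + v(36)) + 17970 = (1947 + (-20 + 36)) + 17970 = (1947 + 16) + 17970 = 1963 + 17970 = 19933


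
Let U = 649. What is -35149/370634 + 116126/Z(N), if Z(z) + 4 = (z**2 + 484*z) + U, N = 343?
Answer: 1502144195/4789703182 ≈ 0.31362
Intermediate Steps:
Z(z) = 645 + z**2 + 484*z (Z(z) = -4 + ((z**2 + 484*z) + 649) = -4 + (649 + z**2 + 484*z) = 645 + z**2 + 484*z)
-35149/370634 + 116126/Z(N) = -35149/370634 + 116126/(645 + 343**2 + 484*343) = -35149*1/370634 + 116126/(645 + 117649 + 166012) = -35149/370634 + 116126/284306 = -35149/370634 + 116126*(1/284306) = -35149/370634 + 58063/142153 = 1502144195/4789703182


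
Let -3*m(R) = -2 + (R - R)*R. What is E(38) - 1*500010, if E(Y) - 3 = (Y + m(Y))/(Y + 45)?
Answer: -124501627/249 ≈ -5.0001e+5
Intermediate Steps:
m(R) = ⅔ (m(R) = -(-2 + (R - R)*R)/3 = -(-2 + 0*R)/3 = -(-2 + 0)/3 = -⅓*(-2) = ⅔)
E(Y) = 3 + (⅔ + Y)/(45 + Y) (E(Y) = 3 + (Y + ⅔)/(Y + 45) = 3 + (⅔ + Y)/(45 + Y))
E(38) - 1*500010 = (407 + 12*38)/(3*(45 + 38)) - 1*500010 = (⅓)*(407 + 456)/83 - 500010 = (⅓)*(1/83)*863 - 500010 = 863/249 - 500010 = -124501627/249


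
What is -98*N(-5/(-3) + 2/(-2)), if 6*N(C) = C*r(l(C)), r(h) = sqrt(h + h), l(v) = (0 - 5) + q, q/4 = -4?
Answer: -98*I*sqrt(42)/9 ≈ -70.568*I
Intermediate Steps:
q = -16 (q = 4*(-4) = -16)
l(v) = -21 (l(v) = (0 - 5) - 16 = -5 - 16 = -21)
r(h) = sqrt(2)*sqrt(h) (r(h) = sqrt(2*h) = sqrt(2)*sqrt(h))
N(C) = I*C*sqrt(42)/6 (N(C) = (C*(sqrt(2)*sqrt(-21)))/6 = (C*(sqrt(2)*(I*sqrt(21))))/6 = (C*(I*sqrt(42)))/6 = (I*C*sqrt(42))/6 = I*C*sqrt(42)/6)
-98*N(-5/(-3) + 2/(-2)) = -49*I*(-5/(-3) + 2/(-2))*sqrt(42)/3 = -49*I*(-5*(-1/3) + 2*(-1/2))*sqrt(42)/3 = -49*I*(5/3 - 1)*sqrt(42)/3 = -49*I*2*sqrt(42)/(3*3) = -98*I*sqrt(42)/9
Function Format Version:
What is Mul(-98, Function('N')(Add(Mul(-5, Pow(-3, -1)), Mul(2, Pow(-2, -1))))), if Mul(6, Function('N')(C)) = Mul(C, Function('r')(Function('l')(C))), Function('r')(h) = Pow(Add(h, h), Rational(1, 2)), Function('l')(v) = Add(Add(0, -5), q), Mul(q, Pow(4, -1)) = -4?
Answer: Mul(Rational(-98, 9), I, Pow(42, Rational(1, 2))) ≈ Mul(-70.568, I)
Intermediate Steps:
q = -16 (q = Mul(4, -4) = -16)
Function('l')(v) = -21 (Function('l')(v) = Add(Add(0, -5), -16) = Add(-5, -16) = -21)
Function('r')(h) = Mul(Pow(2, Rational(1, 2)), Pow(h, Rational(1, 2))) (Function('r')(h) = Pow(Mul(2, h), Rational(1, 2)) = Mul(Pow(2, Rational(1, 2)), Pow(h, Rational(1, 2))))
Function('N')(C) = Mul(Rational(1, 6), I, C, Pow(42, Rational(1, 2))) (Function('N')(C) = Mul(Rational(1, 6), Mul(C, Mul(Pow(2, Rational(1, 2)), Pow(-21, Rational(1, 2))))) = Mul(Rational(1, 6), Mul(C, Mul(Pow(2, Rational(1, 2)), Mul(I, Pow(21, Rational(1, 2)))))) = Mul(Rational(1, 6), Mul(C, Mul(I, Pow(42, Rational(1, 2))))) = Mul(Rational(1, 6), Mul(I, C, Pow(42, Rational(1, 2)))) = Mul(Rational(1, 6), I, C, Pow(42, Rational(1, 2))))
Mul(-98, Function('N')(Add(Mul(-5, Pow(-3, -1)), Mul(2, Pow(-2, -1))))) = Mul(-98, Mul(Rational(1, 6), I, Add(Mul(-5, Pow(-3, -1)), Mul(2, Pow(-2, -1))), Pow(42, Rational(1, 2)))) = Mul(-98, Mul(Rational(1, 6), I, Add(Mul(-5, Rational(-1, 3)), Mul(2, Rational(-1, 2))), Pow(42, Rational(1, 2)))) = Mul(-98, Mul(Rational(1, 6), I, Add(Rational(5, 3), -1), Pow(42, Rational(1, 2)))) = Mul(-98, Mul(Rational(1, 6), I, Rational(2, 3), Pow(42, Rational(1, 2)))) = Mul(-98, Mul(Rational(1, 9), I, Pow(42, Rational(1, 2)))) = Mul(Rational(-98, 9), I, Pow(42, Rational(1, 2)))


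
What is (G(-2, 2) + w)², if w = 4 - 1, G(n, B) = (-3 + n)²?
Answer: 784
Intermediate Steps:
w = 3
(G(-2, 2) + w)² = ((-3 - 2)² + 3)² = ((-5)² + 3)² = (25 + 3)² = 28² = 784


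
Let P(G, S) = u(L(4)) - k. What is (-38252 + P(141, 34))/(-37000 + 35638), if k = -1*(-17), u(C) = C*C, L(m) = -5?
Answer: 6374/227 ≈ 28.079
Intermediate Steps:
u(C) = C**2
k = 17
P(G, S) = 8 (P(G, S) = (-5)**2 - 1*17 = 25 - 17 = 8)
(-38252 + P(141, 34))/(-37000 + 35638) = (-38252 + 8)/(-37000 + 35638) = -38244/(-1362) = -38244*(-1/1362) = 6374/227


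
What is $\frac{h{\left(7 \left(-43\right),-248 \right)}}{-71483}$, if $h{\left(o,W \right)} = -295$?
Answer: $\frac{295}{71483} \approx 0.0041269$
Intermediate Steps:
$\frac{h{\left(7 \left(-43\right),-248 \right)}}{-71483} = - \frac{295}{-71483} = \left(-295\right) \left(- \frac{1}{71483}\right) = \frac{295}{71483}$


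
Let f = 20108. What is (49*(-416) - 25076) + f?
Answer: -25352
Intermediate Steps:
(49*(-416) - 25076) + f = (49*(-416) - 25076) + 20108 = (-20384 - 25076) + 20108 = -45460 + 20108 = -25352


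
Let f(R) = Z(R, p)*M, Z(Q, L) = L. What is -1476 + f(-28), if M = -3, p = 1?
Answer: -1479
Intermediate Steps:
f(R) = -3 (f(R) = 1*(-3) = -3)
-1476 + f(-28) = -1476 - 3 = -1479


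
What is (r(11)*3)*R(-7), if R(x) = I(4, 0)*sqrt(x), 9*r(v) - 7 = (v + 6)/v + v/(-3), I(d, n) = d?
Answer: 644*I*sqrt(7)/99 ≈ 17.211*I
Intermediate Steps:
r(v) = 7/9 - v/27 + (6 + v)/(9*v) (r(v) = 7/9 + ((v + 6)/v + v/(-3))/9 = 7/9 + ((6 + v)/v + v*(-1/3))/9 = 7/9 + ((6 + v)/v - v/3)/9 = 7/9 + (-v/3 + (6 + v)/v)/9 = 7/9 + (-v/27 + (6 + v)/(9*v)) = 7/9 - v/27 + (6 + v)/(9*v))
R(x) = 4*sqrt(x)
(r(11)*3)*R(-7) = (((1/27)*(18 - 1*11*(-24 + 11))/11)*3)*(4*sqrt(-7)) = (((1/27)*(1/11)*(18 - 1*11*(-13)))*3)*(4*(I*sqrt(7))) = (((1/27)*(1/11)*(18 + 143))*3)*(4*I*sqrt(7)) = (((1/27)*(1/11)*161)*3)*(4*I*sqrt(7)) = ((161/297)*3)*(4*I*sqrt(7)) = 161*(4*I*sqrt(7))/99 = 644*I*sqrt(7)/99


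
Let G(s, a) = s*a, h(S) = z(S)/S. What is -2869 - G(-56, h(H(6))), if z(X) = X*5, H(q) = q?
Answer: -2589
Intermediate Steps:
z(X) = 5*X
h(S) = 5 (h(S) = (5*S)/S = 5)
G(s, a) = a*s
-2869 - G(-56, h(H(6))) = -2869 - 5*(-56) = -2869 - 1*(-280) = -2869 + 280 = -2589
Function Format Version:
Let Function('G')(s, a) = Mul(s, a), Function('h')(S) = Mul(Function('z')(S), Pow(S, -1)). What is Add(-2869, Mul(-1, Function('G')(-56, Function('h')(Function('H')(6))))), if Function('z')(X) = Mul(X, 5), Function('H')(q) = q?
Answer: -2589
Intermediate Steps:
Function('z')(X) = Mul(5, X)
Function('h')(S) = 5 (Function('h')(S) = Mul(Mul(5, S), Pow(S, -1)) = 5)
Function('G')(s, a) = Mul(a, s)
Add(-2869, Mul(-1, Function('G')(-56, Function('h')(Function('H')(6))))) = Add(-2869, Mul(-1, Mul(5, -56))) = Add(-2869, Mul(-1, -280)) = Add(-2869, 280) = -2589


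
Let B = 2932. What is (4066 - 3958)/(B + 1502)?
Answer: 18/739 ≈ 0.024357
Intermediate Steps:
(4066 - 3958)/(B + 1502) = (4066 - 3958)/(2932 + 1502) = 108/4434 = 108*(1/4434) = 18/739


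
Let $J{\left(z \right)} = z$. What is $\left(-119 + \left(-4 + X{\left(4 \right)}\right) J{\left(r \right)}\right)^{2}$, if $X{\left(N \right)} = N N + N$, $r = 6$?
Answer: $529$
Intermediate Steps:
$X{\left(N \right)} = N + N^{2}$ ($X{\left(N \right)} = N^{2} + N = N + N^{2}$)
$\left(-119 + \left(-4 + X{\left(4 \right)}\right) J{\left(r \right)}\right)^{2} = \left(-119 + \left(-4 + 4 \left(1 + 4\right)\right) 6\right)^{2} = \left(-119 + \left(-4 + 4 \cdot 5\right) 6\right)^{2} = \left(-119 + \left(-4 + 20\right) 6\right)^{2} = \left(-119 + 16 \cdot 6\right)^{2} = \left(-119 + 96\right)^{2} = \left(-23\right)^{2} = 529$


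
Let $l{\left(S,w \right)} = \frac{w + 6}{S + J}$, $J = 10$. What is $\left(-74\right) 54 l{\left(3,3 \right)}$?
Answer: $- \frac{35964}{13} \approx -2766.5$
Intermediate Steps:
$l{\left(S,w \right)} = \frac{6 + w}{10 + S}$ ($l{\left(S,w \right)} = \frac{w + 6}{S + 10} = \frac{6 + w}{10 + S}$)
$\left(-74\right) 54 l{\left(3,3 \right)} = \left(-74\right) 54 \frac{6 + 3}{10 + 3} = - 3996 \cdot \frac{1}{13} \cdot 9 = \left(-3996\right) \frac{9}{13} = - \frac{35964}{13}$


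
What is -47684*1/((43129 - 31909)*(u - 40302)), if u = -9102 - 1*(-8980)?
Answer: 11921/113389320 ≈ 0.00010513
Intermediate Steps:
u = -122 (u = -9102 + 8980 = -122)
-47684*1/((43129 - 31909)*(u - 40302)) = -47684*1/((-122 - 40302)*(43129 - 31909)) = -47684/(11220*(-40424)) = -47684/(-453557280) = -47684*(-1/453557280) = 11921/113389320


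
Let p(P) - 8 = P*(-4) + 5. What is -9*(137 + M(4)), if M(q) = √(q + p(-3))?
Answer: -1233 - 9*√29 ≈ -1281.5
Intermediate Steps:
p(P) = 13 - 4*P (p(P) = 8 + (P*(-4) + 5) = 8 + (-4*P + 5) = 8 + (5 - 4*P) = 13 - 4*P)
M(q) = √(25 + q) (M(q) = √(q + (13 - 4*(-3))) = √(q + (13 + 12)) = √(q + 25) = √(25 + q))
-9*(137 + M(4)) = -9*(137 + √(25 + 4)) = -9*(137 + √29) = -1233 - 9*√29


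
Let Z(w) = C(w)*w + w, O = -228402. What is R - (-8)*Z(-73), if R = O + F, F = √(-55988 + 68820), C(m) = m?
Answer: -186354 + 4*√802 ≈ -1.8624e+5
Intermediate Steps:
F = 4*√802 (F = √12832 = 4*√802 ≈ 113.28)
Z(w) = w + w² (Z(w) = w*w + w = w² + w = w + w²)
R = -228402 + 4*√802 ≈ -2.2829e+5
R - (-8)*Z(-73) = (-228402 + 4*√802) - (-8)*(-73*(1 - 73)) = (-228402 + 4*√802) - (-8)*(-73*(-72)) = (-228402 + 4*√802) - (-8)*5256 = (-228402 + 4*√802) - 1*(-42048) = (-228402 + 4*√802) + 42048 = -186354 + 4*√802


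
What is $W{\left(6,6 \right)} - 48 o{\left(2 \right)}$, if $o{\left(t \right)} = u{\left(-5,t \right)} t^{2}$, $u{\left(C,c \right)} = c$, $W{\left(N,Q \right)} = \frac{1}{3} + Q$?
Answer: $- \frac{1133}{3} \approx -377.67$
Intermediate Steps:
$W{\left(N,Q \right)} = \frac{1}{3} + Q$
$o{\left(t \right)} = t^{3}$ ($o{\left(t \right)} = t t^{2} = t^{3}$)
$W{\left(6,6 \right)} - 48 o{\left(2 \right)} = \left(\frac{1}{3} + 6\right) - 48 \cdot 2^{3} = \frac{19}{3} - 384 = - \frac{1133}{3}$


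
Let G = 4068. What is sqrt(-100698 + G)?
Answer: I*sqrt(96630) ≈ 310.85*I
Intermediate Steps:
sqrt(-100698 + G) = sqrt(-100698 + 4068) = sqrt(-96630) = I*sqrt(96630)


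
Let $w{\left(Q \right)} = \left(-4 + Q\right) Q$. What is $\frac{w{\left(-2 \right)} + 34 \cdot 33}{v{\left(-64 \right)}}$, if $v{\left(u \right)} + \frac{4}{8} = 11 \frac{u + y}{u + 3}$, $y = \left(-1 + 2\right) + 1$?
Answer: $\frac{138348}{1303} \approx 106.18$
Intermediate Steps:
$y = 2$ ($y = 1 + 1 = 2$)
$w{\left(Q \right)} = Q \left(-4 + Q\right)$
$v{\left(u \right)} = - \frac{1}{2} + \frac{11 \left(2 + u\right)}{3 + u}$ ($v{\left(u \right)} = - \frac{1}{2} + 11 \frac{u + 2}{u + 3} = - \frac{1}{2} + 11 \frac{2 + u}{3 + u} = - \frac{1}{2} + \frac{11 \left(2 + u\right)}{3 + u}$)
$\frac{w{\left(-2 \right)} + 34 \cdot 33}{v{\left(-64 \right)}} = \frac{- 2 \left(-4 - 2\right) + 34 \cdot 33}{\frac{1}{2} \frac{1}{3 - 64} \left(41 + 21 \left(-64\right)\right)} = \frac{\left(-2\right) \left(-6\right) + 1122}{\frac{1}{2} \frac{1}{-61} \left(41 - 1344\right)} = \frac{12 + 1122}{\frac{1}{2} \left(- \frac{1}{61}\right) \left(-1303\right)} = \frac{1134}{\frac{1303}{122}} = 1134 \cdot \frac{122}{1303} = \frac{138348}{1303}$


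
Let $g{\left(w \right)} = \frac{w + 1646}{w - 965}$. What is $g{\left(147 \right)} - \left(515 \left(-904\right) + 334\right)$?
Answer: $\frac{380553075}{818} \approx 4.6522 \cdot 10^{5}$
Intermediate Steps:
$g{\left(w \right)} = \frac{1646 + w}{-965 + w}$
$g{\left(147 \right)} - \left(515 \left(-904\right) + 334\right) = \frac{1646 + 147}{-965 + 147} - \left(515 \left(-904\right) + 334\right) = \frac{1}{-818} \cdot 1793 - \left(-465560 + 334\right) = \left(- \frac{1}{818}\right) 1793 - -465226 = - \frac{1793}{818} + 465226 = \frac{380553075}{818}$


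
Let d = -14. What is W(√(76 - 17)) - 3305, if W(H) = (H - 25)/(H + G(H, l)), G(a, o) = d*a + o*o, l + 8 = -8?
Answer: -183647958/55565 - 69*√59/55565 ≈ -3305.1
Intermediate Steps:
l = -16 (l = -8 - 8 = -16)
G(a, o) = o² - 14*a (G(a, o) = -14*a + o*o = -14*a + o² = o² - 14*a)
W(H) = (-25 + H)/(256 - 13*H) (W(H) = (H - 25)/(H + ((-16)² - 14*H)) = (-25 + H)/(H + (256 - 14*H)) = (-25 + H)/(256 - 13*H))
W(√(76 - 17)) - 3305 = (-25 + √(76 - 17))/(256 - 13*√(76 - 17)) - 3305 = (-25 + √59)/(256 - 13*√59) - 3305 = -3305 + (-25 + √59)/(256 - 13*√59)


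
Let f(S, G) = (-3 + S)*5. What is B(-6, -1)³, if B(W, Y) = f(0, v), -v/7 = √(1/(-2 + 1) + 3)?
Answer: -3375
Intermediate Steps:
v = -7*√2 (v = -7*√(1/(-2 + 1) + 3) = -7*√(1/(-1) + 3) = -7*√(-1 + 3) = -7*√2 ≈ -9.8995)
f(S, G) = -15 + 5*S
B(W, Y) = -15 (B(W, Y) = -15 + 5*0 = -15 + 0 = -15)
B(-6, -1)³ = (-15)³ = -3375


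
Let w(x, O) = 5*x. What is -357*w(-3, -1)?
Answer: 5355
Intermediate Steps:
-357*w(-3, -1) = -1785*(-3) = -357*(-15) = 5355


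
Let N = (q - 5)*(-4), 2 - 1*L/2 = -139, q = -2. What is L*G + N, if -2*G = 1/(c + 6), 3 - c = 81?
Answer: 719/24 ≈ 29.958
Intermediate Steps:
L = 282 (L = 4 - 2*(-139) = 4 + 278 = 282)
N = 28 (N = (-2 - 5)*(-4) = -7*(-4) = 28)
c = -78 (c = 3 - 1*81 = 3 - 81 = -78)
G = 1/144 (G = -1/(2*(-78 + 6)) = -½/(-72) = -½*(-1/72) = 1/144 ≈ 0.0069444)
L*G + N = 282*(1/144) + 28 = 47/24 + 28 = 719/24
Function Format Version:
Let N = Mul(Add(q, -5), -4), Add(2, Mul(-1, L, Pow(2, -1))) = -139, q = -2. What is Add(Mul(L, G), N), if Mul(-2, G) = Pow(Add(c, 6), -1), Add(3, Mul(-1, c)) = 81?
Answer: Rational(719, 24) ≈ 29.958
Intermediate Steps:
L = 282 (L = Add(4, Mul(-2, -139)) = Add(4, 278) = 282)
N = 28 (N = Mul(Add(-2, -5), -4) = Mul(-7, -4) = 28)
c = -78 (c = Add(3, Mul(-1, 81)) = Add(3, -81) = -78)
G = Rational(1, 144) (G = Mul(Rational(-1, 2), Pow(Add(-78, 6), -1)) = Mul(Rational(-1, 2), Pow(-72, -1)) = Mul(Rational(-1, 2), Rational(-1, 72)) = Rational(1, 144) ≈ 0.0069444)
Add(Mul(L, G), N) = Add(Mul(282, Rational(1, 144)), 28) = Add(Rational(47, 24), 28) = Rational(719, 24)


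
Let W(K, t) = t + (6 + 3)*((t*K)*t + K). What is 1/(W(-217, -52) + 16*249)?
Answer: -1/5278933 ≈ -1.8943e-7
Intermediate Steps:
W(K, t) = t + 9*K + 9*K*t² (W(K, t) = t + 9*((K*t)*t + K) = t + 9*(K*t² + K) = t + 9*(K + K*t²) = t + (9*K + 9*K*t²) = t + 9*K + 9*K*t²)
1/(W(-217, -52) + 16*249) = 1/((-52 + 9*(-217) + 9*(-217)*(-52)²) + 16*249) = 1/((-52 - 1953 + 9*(-217)*2704) + 3984) = 1/((-52 - 1953 - 5280912) + 3984) = 1/(-5282917 + 3984) = 1/(-5278933) = -1/5278933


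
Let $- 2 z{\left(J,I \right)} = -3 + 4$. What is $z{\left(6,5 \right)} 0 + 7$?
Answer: $7$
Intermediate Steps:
$z{\left(J,I \right)} = - \frac{1}{2}$ ($z{\left(J,I \right)} = - \frac{-3 + 4}{2} = \left(- \frac{1}{2}\right) 1 = - \frac{1}{2}$)
$z{\left(6,5 \right)} 0 + 7 = \left(- \frac{1}{2}\right) 0 + 7 = 0 + 7 = 7$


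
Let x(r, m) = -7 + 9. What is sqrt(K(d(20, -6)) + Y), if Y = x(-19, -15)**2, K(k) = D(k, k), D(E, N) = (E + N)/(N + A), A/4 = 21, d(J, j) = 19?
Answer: 15*sqrt(206)/103 ≈ 2.0902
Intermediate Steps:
A = 84 (A = 4*21 = 84)
x(r, m) = 2
D(E, N) = (E + N)/(84 + N) (D(E, N) = (E + N)/(N + 84) = (E + N)/(84 + N))
K(k) = 2*k/(84 + k) (K(k) = (k + k)/(84 + k) = (2*k)/(84 + k) = 2*k/(84 + k))
Y = 4 (Y = 2**2 = 4)
sqrt(K(d(20, -6)) + Y) = sqrt(2*19/(84 + 19) + 4) = sqrt(2*19/103 + 4) = sqrt(2*19*(1/103) + 4) = sqrt(38/103 + 4) = sqrt(450/103) = 15*sqrt(206)/103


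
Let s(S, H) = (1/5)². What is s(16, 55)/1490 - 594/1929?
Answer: -7374857/23951750 ≈ -0.30790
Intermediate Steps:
s(S, H) = 1/25 (s(S, H) = (⅕)² = 1/25)
s(16, 55)/1490 - 594/1929 = (1/25)/1490 - 594/1929 = (1/25)*(1/1490) - 594*1/1929 = 1/37250 - 198/643 = -7374857/23951750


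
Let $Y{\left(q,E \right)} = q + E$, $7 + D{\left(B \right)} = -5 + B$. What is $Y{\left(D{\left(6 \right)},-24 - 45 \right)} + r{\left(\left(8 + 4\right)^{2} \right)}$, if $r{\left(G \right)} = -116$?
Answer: $-191$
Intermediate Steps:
$D{\left(B \right)} = -12 + B$ ($D{\left(B \right)} = -7 + \left(-5 + B\right) = -12 + B$)
$Y{\left(q,E \right)} = E + q$
$Y{\left(D{\left(6 \right)},-24 - 45 \right)} + r{\left(\left(8 + 4\right)^{2} \right)} = \left(\left(-24 - 45\right) + \left(-12 + 6\right)\right) - 116 = \left(-69 - 6\right) - 116 = -75 - 116 = -191$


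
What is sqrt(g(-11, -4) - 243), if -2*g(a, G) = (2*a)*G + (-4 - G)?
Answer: I*sqrt(287) ≈ 16.941*I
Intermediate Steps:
g(a, G) = 2 + G/2 - G*a (g(a, G) = -((2*a)*G + (-4 - G))/2 = -(2*G*a + (-4 - G))/2 = -(-4 - G + 2*G*a)/2 = 2 + G/2 - G*a)
sqrt(g(-11, -4) - 243) = sqrt((2 + (1/2)*(-4) - 1*(-4)*(-11)) - 243) = sqrt((2 - 2 - 44) - 243) = sqrt(-44 - 243) = sqrt(-287) = I*sqrt(287)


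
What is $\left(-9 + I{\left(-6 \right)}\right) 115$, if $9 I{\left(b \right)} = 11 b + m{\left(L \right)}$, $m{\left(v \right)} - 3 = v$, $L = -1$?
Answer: $- \frac{16675}{9} \approx -1852.8$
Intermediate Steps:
$m{\left(v \right)} = 3 + v$
$I{\left(b \right)} = \frac{2}{9} + \frac{11 b}{9}$ ($I{\left(b \right)} = \frac{11 b + \left(3 - 1\right)}{9} = \frac{11 b + 2}{9} = \frac{2 + 11 b}{9} = \frac{2}{9} + \frac{11 b}{9}$)
$\left(-9 + I{\left(-6 \right)}\right) 115 = \left(-9 + \left(\frac{2}{9} + \frac{11}{9} \left(-6\right)\right)\right) 115 = \left(-9 + \left(\frac{2}{9} - \frac{22}{3}\right)\right) 115 = \left(-9 - \frac{64}{9}\right) 115 = \left(- \frac{145}{9}\right) 115 = - \frac{16675}{9}$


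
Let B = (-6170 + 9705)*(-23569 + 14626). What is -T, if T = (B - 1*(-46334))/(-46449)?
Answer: -31567171/46449 ≈ -679.61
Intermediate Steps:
B = -31613505 (B = 3535*(-8943) = -31613505)
T = 31567171/46449 (T = (-31613505 - 1*(-46334))/(-46449) = (-31613505 + 46334)*(-1/46449) = -31567171*(-1/46449) = 31567171/46449 ≈ 679.61)
-T = -1*31567171/46449 = -31567171/46449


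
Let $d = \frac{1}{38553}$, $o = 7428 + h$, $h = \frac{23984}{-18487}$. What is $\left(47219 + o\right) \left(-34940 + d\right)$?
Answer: $- \frac{453609644485618665}{237576437} \approx -1.9093 \cdot 10^{9}$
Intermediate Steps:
$h = - \frac{23984}{18487}$ ($h = 23984 \left(- \frac{1}{18487}\right) = - \frac{23984}{18487} \approx -1.2973$)
$o = \frac{137297452}{18487}$ ($o = 7428 - \frac{23984}{18487} = \frac{137297452}{18487} \approx 7426.7$)
$d = \frac{1}{38553} \approx 2.5938 \cdot 10^{-5}$
$\left(47219 + o\right) \left(-34940 + d\right) = \left(47219 + \frac{137297452}{18487}\right) \left(-34940 + \frac{1}{38553}\right) = \frac{1010235105}{18487} \left(- \frac{1347041819}{38553}\right) = - \frac{453609644485618665}{237576437}$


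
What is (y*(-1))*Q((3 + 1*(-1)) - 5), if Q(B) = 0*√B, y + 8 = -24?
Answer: 0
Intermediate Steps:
y = -32 (y = -8 - 24 = -32)
Q(B) = 0
(y*(-1))*Q((3 + 1*(-1)) - 5) = -32*(-1)*0 = 32*0 = 0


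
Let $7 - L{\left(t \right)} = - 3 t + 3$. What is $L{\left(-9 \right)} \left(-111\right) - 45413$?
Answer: $-42860$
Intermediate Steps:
$L{\left(t \right)} = 4 + 3 t$ ($L{\left(t \right)} = 7 - \left(- 3 t + 3\right) = 7 - \left(3 - 3 t\right) = 7 + \left(-3 + 3 t\right) = 4 + 3 t$)
$L{\left(-9 \right)} \left(-111\right) - 45413 = \left(4 + 3 \left(-9\right)\right) \left(-111\right) - 45413 = \left(4 - 27\right) \left(-111\right) - 45413 = \left(-23\right) \left(-111\right) - 45413 = 2553 - 45413 = -42860$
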